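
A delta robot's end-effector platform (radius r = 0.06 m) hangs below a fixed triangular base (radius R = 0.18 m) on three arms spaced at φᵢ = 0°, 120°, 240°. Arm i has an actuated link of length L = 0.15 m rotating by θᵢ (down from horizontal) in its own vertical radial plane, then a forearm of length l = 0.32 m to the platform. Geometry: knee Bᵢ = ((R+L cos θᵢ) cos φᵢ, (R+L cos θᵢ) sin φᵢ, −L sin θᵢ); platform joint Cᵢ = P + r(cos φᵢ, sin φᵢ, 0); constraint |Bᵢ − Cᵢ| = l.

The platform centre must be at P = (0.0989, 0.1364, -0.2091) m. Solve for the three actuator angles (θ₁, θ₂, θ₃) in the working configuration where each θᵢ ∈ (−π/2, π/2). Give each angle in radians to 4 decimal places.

φ1=0.0° → target in arm frame (0.0989, 0.1364)
  e−x'=0.0211;  (l²−L²−(e−x')²−y'²−z²)/2L = 0.0571
  θ1 = atan2(B,A) + arccos(C/0.2102) = -0.1745
rotate P by −φ2: (0.0687, -0.1538, -0.2091)
  e−x'=0.0513;  (l²−L²−(e−x')²−y'²−z²)/2L = 0.0329
  θ2 = atan2(B,A) + arccos(C/0.2153) = 0.0872
rotate P by −φ3: (-0.1676, 0.0174, -0.2091)
  A cos θ + B sin θ = C:  0.2876·cos θ + -0.2091·sin θ = -0.1561
  θ3 = atan2(B,A) + arccos(C/0.3556) = 1.3966

θ₁ = -0.1745, θ₂ = 0.0872, θ₃ = 1.3966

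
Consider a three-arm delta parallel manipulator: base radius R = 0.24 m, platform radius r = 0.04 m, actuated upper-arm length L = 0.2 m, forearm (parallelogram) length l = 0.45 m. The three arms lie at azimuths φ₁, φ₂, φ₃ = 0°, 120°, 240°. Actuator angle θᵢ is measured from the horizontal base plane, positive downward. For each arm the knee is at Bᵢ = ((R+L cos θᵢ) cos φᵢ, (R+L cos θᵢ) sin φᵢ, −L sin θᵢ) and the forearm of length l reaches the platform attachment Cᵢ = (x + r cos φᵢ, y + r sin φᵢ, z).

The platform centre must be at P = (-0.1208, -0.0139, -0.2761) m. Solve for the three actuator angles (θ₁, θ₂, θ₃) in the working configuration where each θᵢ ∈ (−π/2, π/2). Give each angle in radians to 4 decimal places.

θ₁ = 0.9598, θ₂ = 0.0870, θ₃ = -0.0873

φ1=0.0° → target in arm frame (-0.1208, -0.0139)
  e−x'=0.3208;  (l²−L²−(e−x')²−y'²−z²)/2L = -0.0421
  γ=atan2(-0.2761,0.3208)=-0.7107;  ψ=arccos(-0.0995)=1.6704;  θ1=γ+ψ≈0.9598
rotate P by −φ2: (0.0484, 0.1116, -0.2761)
  e−x'=0.1516;  (l²−L²−(e−x')²−y'²−z²)/2L = 0.1271
  γ=atan2(-0.2761,0.1516)=-1.0686;  ψ=arccos(0.4034)=1.1556;  θ2=γ+ψ≈0.0870
φ3=240.0° → target in arm frame (0.0724, -0.0977)
  A=0.1276, B=-0.2761, C=(l²−L²−A²−y'²−z²)/(2L)=0.1511
  θ3 = atan2(B,A) + arccos(C/0.3041) = -0.0873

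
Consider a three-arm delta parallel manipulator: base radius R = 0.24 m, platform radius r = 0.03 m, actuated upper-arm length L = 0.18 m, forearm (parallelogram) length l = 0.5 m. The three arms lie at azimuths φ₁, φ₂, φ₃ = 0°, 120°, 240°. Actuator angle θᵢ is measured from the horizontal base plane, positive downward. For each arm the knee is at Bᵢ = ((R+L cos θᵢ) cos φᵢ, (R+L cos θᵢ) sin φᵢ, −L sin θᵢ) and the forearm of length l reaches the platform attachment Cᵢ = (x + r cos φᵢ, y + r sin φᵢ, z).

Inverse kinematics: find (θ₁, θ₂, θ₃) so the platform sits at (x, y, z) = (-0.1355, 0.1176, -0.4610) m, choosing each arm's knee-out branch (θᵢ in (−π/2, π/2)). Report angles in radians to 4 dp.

θ₁ = 1.3090, θ₂ = 0.0873, θ₃ = 0.9599

φ1=0.0° → target in arm frame (-0.1355, 0.1176)
  A cos θ + B sin θ = C:  0.3455·cos θ + -0.4610·sin θ = -0.3559
  θ1 = atan2(B,A) + arccos(C/0.5761) = 1.3090
arm 2 (φ=120.0°): x'=0.1696, y'=0.0585
  e−x'=0.0404;  (l²−L²−(e−x')²−y'²−z²)/2L = 0.0001
  γ=atan2(-0.4610,0.0404)=-1.4834;  ψ=arccos(0.0001)=1.5707;  θ2=γ+ψ≈0.0873
rotate P by −φ3: (-0.0341, -0.1761, -0.4610)
  A cos θ + B sin θ = C:  0.2441·cos θ + -0.4610·sin θ = -0.2376
  γ=atan2(-0.4610,0.2441)=-1.0838;  ψ=arccos(-0.4555)=2.0437;  θ3=γ+ψ≈0.9599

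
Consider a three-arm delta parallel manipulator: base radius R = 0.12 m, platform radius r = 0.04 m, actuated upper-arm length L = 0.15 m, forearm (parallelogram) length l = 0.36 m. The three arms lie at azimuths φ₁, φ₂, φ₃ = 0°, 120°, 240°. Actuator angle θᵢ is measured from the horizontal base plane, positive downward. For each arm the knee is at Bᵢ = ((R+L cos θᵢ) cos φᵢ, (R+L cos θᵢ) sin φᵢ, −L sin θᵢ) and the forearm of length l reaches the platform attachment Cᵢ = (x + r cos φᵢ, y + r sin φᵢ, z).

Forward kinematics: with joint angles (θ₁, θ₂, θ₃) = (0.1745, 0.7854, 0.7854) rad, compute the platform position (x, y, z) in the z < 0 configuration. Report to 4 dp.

(0.1009, 0.0000, -0.3630)

φ1=0.0°: virtual centre (0.2277, 0.0000, -0.0260), radius l
arm 2 at φ=120.0°: ρ2 = 0.1861;  centre 2 = (-0.0930, 0.1611, -0.1061)
arm 3 at φ=240.0°: ρ3 = 0.1861;  centre 3 = (-0.0930, -0.1611, -0.1061)
subtract pairs → two planes through P
[-0.6415 0.3223 -0.1600]·P = -0.0067;  [-0.6415 -0.3223 -0.1600]·P = -0.0067
det = 0.4135;  x = 0.0104+-0.2495z,  y = 0.0000+0.0000z
quadratic in z: (1.0622)z²+(0.1605)z+(-0.0817)=0, √Δ=0.6106 → z ∈ {-0.3630, 0.2119}; z = -0.3630 (taking z<0)
x = 0.1009, y = 0.0000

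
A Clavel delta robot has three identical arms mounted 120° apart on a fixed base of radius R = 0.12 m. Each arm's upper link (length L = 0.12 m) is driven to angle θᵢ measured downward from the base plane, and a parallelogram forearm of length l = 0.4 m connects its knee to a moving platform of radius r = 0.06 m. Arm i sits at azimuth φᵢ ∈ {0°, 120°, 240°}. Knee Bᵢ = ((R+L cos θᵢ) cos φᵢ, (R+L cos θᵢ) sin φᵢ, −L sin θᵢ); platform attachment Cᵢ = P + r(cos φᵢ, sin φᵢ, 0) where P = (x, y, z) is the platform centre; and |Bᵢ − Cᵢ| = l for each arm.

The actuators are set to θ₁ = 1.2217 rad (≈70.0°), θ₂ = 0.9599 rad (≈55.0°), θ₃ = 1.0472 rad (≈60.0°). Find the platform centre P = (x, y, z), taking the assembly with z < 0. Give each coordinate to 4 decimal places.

centre 1 = (0.1010·cos0.0°, 0.1010·sin0.0°, -0.1128) = (0.1010, 0.0000, -0.1128)
φ2=120.0°: virtual centre (-0.0644, 0.1116, -0.0983), radius l
centre 3 = (0.1200·cos240.0°, 0.1200·sin240.0°, -0.1039) = (-0.0600, -0.1039, -0.1039)
subtract pairs → two planes through P
[-0.3309 0.2231 0.0289]·P = 0.0033;  [-0.3221 -0.2078 0.0177]·P = 0.0023
det = 0.1407;  x = -0.0085+0.0708z,  y = 0.0023+-0.0247z
into |P−centre ₁|² = l²: 1.0056z² + 0.2099z + -0.1353 = 0;  Δ = 0.5882;  z = -0.4857 or 0.2770 → z<0 root = -0.4857
x = -0.0429, y = 0.0143

(-0.0429, 0.0143, -0.4857)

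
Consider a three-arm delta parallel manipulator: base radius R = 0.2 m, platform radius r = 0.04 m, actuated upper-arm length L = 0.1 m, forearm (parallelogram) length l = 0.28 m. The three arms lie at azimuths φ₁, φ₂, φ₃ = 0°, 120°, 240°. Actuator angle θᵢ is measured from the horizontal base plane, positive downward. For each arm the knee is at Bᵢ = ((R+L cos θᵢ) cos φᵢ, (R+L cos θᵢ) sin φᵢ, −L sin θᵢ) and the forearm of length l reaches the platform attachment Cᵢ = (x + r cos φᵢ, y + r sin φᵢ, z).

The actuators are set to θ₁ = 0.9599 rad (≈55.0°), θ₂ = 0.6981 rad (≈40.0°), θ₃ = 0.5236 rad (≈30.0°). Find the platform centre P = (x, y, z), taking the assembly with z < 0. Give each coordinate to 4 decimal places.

O1 = (0.2174·cos0.0°, 0.2174·sin0.0°, -0.0819) = (0.2174, 0.0000, -0.0819)
O2 = (0.2366·cos120.0°, 0.2366·sin120.0°, -0.0643) = (-0.1183, 0.2049, -0.0643)
O3 = (0.2466·cos240.0°, 0.2466·sin240.0°, -0.0500) = (-0.1233, -0.2136, -0.0500)
eliminate P² terms by subtracting sphere 1 from 2 and 3
linear system: -0.6713x+0.4098y = 0.0062−0.0353z; -0.6813x+-0.4271y = 0.0094−0.0638z
det = 0.5660;  x = -0.0114+0.0728z,  y = -0.0037+0.0332z
quadratic in z: (1.0064)z²+(0.1303)z+(-0.0193)=0, √Δ=0.3079 → z ∈ {-0.2177, 0.0883}; z = -0.2177 (taking z<0)
x = -0.0273, y = -0.0109

(-0.0273, -0.0109, -0.2177)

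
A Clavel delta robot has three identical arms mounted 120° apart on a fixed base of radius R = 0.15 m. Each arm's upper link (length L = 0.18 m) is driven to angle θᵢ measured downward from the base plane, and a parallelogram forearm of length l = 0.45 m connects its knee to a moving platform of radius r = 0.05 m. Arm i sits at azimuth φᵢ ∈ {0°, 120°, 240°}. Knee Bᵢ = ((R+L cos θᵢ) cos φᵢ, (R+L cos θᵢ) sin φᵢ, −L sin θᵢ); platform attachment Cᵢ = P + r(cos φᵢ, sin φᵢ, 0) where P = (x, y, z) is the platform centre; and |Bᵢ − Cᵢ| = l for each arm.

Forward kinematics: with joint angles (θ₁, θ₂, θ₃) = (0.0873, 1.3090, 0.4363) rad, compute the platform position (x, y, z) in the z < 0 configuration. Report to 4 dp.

φ1=0.0°: virtual centre (0.2793, 0.0000, -0.0157), radius l
φ2=120.0°: virtual centre (-0.0733, 0.1269, -0.1739), radius l
φ3=240.0°: virtual centre (-0.1316, -0.2279, -0.0761), radius l
eliminate P² terms by subtracting sphere 1 from 2 and 3
[-0.7052 0.2539 -0.3163]·P = -0.0265;  [-0.8218 -0.4558 -0.1207]·P = -0.0032
det = 0.5301;  x = 0.0244+-0.3298z,  y = -0.0368+0.3298z
into |P−centre ₁|² = l²: 1.2176z² + 0.1753z + -0.1359 = 0;  Δ = 0.6926;  z = -0.4137 or 0.2698 → z<0 root = -0.4137
x = 0.1608, y = -0.1733

(0.1608, -0.1733, -0.4137)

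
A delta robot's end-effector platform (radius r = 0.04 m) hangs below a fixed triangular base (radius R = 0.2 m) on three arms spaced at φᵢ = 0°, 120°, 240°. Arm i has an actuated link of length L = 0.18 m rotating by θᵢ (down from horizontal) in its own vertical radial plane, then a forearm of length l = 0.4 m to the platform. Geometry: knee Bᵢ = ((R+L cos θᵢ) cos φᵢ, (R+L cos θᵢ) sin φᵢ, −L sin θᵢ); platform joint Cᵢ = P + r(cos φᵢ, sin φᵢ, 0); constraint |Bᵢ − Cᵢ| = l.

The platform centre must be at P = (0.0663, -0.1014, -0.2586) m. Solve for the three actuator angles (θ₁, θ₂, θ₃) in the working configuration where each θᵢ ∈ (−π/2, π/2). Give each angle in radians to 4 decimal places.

rotate P by −φ1: (0.0663, -0.1014, -0.2586)
  e−x'=0.0937;  (l²−L²−(e−x')²−y'²−z²)/2L = 0.1157
  γ=atan2(-0.2586,0.0937)=-1.2232;  ψ=arccos(0.4208)=1.1365;  θ1=γ+ψ≈-0.0867
rotate P by −φ2: (-0.1210, -0.0067, -0.2586)
  A=0.2810, B=-0.2586, C=(l²−L²−A²−y'²−z²)/(2L)=-0.0507
  θ2 = atan2(B,A) + arccos(C/0.3819) = 0.9601
φ3=240.0° → target in arm frame (0.0547, 0.1081)
  A=0.1053, B=-0.2586, C=(l²−L²−A²−y'²−z²)/(2L)=0.1054
  √(A²+B²)=0.2792;  θ3 = -1.1840+1.1838 ≈ -0.0002

θ₁ = -0.0867, θ₂ = 0.9601, θ₃ = -0.0002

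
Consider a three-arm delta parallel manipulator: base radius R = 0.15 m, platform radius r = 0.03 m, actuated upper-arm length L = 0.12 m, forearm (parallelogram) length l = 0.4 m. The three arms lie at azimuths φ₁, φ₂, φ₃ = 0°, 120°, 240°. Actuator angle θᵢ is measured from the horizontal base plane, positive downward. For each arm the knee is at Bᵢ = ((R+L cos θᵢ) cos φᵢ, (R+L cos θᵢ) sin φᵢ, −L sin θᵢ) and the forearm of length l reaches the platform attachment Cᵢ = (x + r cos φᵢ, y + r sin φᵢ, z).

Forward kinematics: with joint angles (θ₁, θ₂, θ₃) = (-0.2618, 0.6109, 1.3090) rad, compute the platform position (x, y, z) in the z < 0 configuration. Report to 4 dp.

arm 1 at φ=0.0°: e+L cos θ1 = 0.2359;  centre 1 = (0.2359, 0.0000, 0.0311)
arm 2 at φ=120.0°: e+L cos θ2 = 0.2183;  centre 2 = (-0.1091, 0.1890, -0.0688)
centre 3 = (0.1511·cos240.0°, 0.1511·sin240.0°, -0.1159) = (-0.0755, -0.1308, -0.1159)
|centre ₂|²−|centre ₁|² = -0.0042;  |centre ₃|²−|centre ₁|² = -0.0204
plane₁₂: -0.6901x+0.3781y+-0.1998z = -0.0042
det = 0.4161;  x = 0.0212+-0.3927z,  y = 0.0274+-0.1885z
into |P−centre ₁|² = l²: 1.1898z² + 0.0962z + -0.1122 = 0;  Δ = 0.5431;  z = -0.3501 or 0.2693 → z<0 root = -0.3501
x = 0.1587, y = 0.0934

(0.1587, 0.0934, -0.3501)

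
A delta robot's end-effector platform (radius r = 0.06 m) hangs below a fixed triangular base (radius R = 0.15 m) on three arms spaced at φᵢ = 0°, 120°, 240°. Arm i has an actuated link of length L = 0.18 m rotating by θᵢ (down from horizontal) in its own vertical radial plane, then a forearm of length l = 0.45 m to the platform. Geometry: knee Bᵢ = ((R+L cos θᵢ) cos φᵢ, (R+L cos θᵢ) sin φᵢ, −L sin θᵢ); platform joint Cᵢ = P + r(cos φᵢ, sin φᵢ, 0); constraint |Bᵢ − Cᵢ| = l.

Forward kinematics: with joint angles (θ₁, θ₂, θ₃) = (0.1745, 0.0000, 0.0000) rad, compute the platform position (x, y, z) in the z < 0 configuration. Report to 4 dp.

arm 1 at φ=0.0°: ρ1 = 0.2673;  centre 1 = (0.2673, 0.0000, -0.0313)
arm 2 at φ=120.0°: ρ2 = 0.2700;  centre 2 = (-0.1350, 0.2338, 0.0000)
centre 3 = (0.2700·cos240.0°, 0.2700·sin240.0°, 0.0000) = (-0.1350, -0.2338, 0.0000)
|centre ₂|²−|centre ₁|² = 0.0005;  |centre ₃|²−|centre ₁|² = 0.0005
[-0.8045 0.4677 0.0625]·P = 0.0005;  [-0.8045 -0.4677 0.0625]·P = 0.0005
det = 0.7525;  x = -0.0006+0.0777z,  y = 0.0000+0.0000z
sphere 1 gives Az²+Bz+C=0 with A=1.0060, B=0.0209, C=-0.1298;  B²−4AC=0.5226;  roots -0.3697, 0.3489;  negative root z = -0.3697
x = -0.0293, y = 0.0000

(-0.0293, 0.0000, -0.3697)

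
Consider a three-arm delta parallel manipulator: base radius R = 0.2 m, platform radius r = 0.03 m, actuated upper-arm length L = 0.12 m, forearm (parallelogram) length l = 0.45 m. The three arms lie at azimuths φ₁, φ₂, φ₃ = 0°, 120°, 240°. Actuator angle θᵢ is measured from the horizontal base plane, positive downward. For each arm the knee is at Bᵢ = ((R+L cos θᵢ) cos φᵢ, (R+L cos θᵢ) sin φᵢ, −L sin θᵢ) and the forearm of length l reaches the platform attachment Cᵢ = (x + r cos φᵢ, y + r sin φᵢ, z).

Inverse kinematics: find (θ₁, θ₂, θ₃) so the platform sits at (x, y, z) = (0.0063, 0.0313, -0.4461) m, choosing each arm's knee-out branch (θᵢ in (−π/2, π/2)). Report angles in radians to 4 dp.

θ₁ = 0.6978, θ₂ = 0.6107, θ₃ = 0.8726

rotate P by −φ1: (0.0063, 0.0313, -0.4461)
  A=0.1637, B=-0.4461, C=(l²−L²−A²−y'²−z²)/(2L)=-0.1612
  θ1 = atan2(B,A) + arccos(C/0.4752) = 0.6978
arm 2 (φ=120.0°): x'=0.0240, y'=-0.0211
  e−x'=0.1460;  (l²−L²−(e−x')²−y'²−z²)/2L = -0.1362
  √(A²+B²)=0.4694;  θ2 = -1.2544+1.8651 ≈ 0.6107
rotate P by −φ3: (-0.0303, -0.0102, -0.4461)
  A=0.2003, B=-0.4461, C=(l²−L²−A²−y'²−z²)/(2L)=-0.2130
  γ=atan2(-0.4461,0.2003)=-1.1489;  ψ=arccos(-0.4355)=2.0214;  θ3=γ+ψ≈0.8726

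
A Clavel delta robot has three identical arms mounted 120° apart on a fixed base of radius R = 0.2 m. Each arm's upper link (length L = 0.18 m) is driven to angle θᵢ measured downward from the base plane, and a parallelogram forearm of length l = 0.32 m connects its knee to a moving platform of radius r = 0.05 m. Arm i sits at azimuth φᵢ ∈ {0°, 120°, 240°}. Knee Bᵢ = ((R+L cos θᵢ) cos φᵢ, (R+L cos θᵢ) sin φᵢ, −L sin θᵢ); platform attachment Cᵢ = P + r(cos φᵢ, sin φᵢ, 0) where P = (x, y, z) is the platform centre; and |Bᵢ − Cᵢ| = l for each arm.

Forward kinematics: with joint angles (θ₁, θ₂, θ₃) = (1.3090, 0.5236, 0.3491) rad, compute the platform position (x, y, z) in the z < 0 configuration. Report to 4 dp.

φ1=0.0°: virtual centre (0.1966, 0.0000, -0.1739), radius l
arm 2 at φ=120.0°: ρ2 = 0.3059;  centre 2 = (-0.1529, 0.2649, -0.0900)
arm 3 at φ=240.0°: ρ3 = 0.3191;  centre 3 = (-0.1596, -0.2764, -0.0616)
|centre ₂|²−|centre ₁|² = 0.0328;  |centre ₃|²−|centre ₁|² = 0.0368
linear system: -0.6991x+0.5298y = 0.0328−0.1677z; -0.7123x+-0.5528y = 0.0368−0.2246z
Cramer: x(z) = -0.0492+0.2772z;  y(z) = -0.0031+0.0491z
sphere 1 gives Az²+Bz+C=0 with A=1.0792, B=0.2112, C=-0.0117;  B²−4AC=0.0952;  roots -0.2408, 0.0451;  negative root z = -0.2408
x = -0.1160, y = -0.0149

(-0.1160, -0.0149, -0.2408)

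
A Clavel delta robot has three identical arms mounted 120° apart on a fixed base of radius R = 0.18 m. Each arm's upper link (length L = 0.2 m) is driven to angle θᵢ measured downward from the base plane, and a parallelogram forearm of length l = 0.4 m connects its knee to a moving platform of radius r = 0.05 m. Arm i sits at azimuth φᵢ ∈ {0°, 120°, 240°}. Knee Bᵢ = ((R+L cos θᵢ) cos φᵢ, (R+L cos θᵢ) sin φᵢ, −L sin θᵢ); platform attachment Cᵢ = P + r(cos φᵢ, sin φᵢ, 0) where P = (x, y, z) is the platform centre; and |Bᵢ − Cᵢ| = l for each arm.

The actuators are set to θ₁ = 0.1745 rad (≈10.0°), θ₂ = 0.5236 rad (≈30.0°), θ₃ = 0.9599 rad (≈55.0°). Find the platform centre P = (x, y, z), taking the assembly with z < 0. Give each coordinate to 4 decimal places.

(0.0922, 0.0689, -0.3511)

arm 1 at φ=0.0°: (R−r)+L cos θ1 = 0.3270;  centre 1 = (0.3270, 0.0000, -0.0347)
centre 2 = (0.3032·cos120.0°, 0.3032·sin120.0°, -0.1000) = (-0.1516, 0.2626, -0.1000)
φ3=240.0°: virtual centre (-0.1224, -0.2119, -0.1638), radius l
|centre ₂|²−|centre ₁|² = -0.0062;  |centre ₃|²−|centre ₁|² = -0.0214
plane₁₂: -0.9571x+0.5252y+-0.1306z = -0.0062
det = 0.8776;  x = 0.0158+-0.2176z,  y = 0.0170+-0.1479z
quadratic in z: (1.0692)z²+(0.1998)z+(-0.0617)=0, √Δ=0.5511 → z ∈ {-0.3511, 0.1643}; z = -0.3511 (taking z<0)
x = 0.0922, y = 0.0689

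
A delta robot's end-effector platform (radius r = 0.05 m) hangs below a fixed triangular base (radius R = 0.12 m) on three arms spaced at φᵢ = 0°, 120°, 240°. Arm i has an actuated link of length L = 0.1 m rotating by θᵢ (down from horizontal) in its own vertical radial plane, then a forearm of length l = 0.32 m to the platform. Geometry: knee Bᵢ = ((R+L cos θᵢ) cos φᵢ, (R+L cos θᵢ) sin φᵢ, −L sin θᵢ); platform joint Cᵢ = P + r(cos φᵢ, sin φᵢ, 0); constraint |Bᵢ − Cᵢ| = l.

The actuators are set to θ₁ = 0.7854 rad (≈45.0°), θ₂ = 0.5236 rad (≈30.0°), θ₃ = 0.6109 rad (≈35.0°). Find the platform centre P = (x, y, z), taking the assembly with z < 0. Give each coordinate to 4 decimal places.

centre 1 = (0.1407·cos0.0°, 0.1407·sin0.0°, -0.0707) = (0.1407, 0.0000, -0.0707)
arm 2 at φ=120.0°: (R−r)+L cos θ2 = 0.1566;  centre 2 = (-0.0783, 0.1356, -0.0500)
centre 3 = (0.1519·cos240.0°, 0.1519·sin240.0°, -0.0574) = (-0.0760, -0.1316, -0.0574)
subtract pairs → two planes through P
[-0.4380 0.2712 0.0414]·P = 0.0022;  [-0.4333 -0.2631 0.0267]·P = 0.0016
Cramer: x(z) = -0.0043+0.0779z;  y(z) = 0.0012-0.0269z
into |P−centre ₁|² = l²: 1.0068z² + 0.1188z + -0.0764 = 0;  Δ = 0.3216;  z = -0.3406 or 0.2227 → z<0 root = -0.3406
x = -0.0309, y = 0.0103

(-0.0309, 0.0103, -0.3406)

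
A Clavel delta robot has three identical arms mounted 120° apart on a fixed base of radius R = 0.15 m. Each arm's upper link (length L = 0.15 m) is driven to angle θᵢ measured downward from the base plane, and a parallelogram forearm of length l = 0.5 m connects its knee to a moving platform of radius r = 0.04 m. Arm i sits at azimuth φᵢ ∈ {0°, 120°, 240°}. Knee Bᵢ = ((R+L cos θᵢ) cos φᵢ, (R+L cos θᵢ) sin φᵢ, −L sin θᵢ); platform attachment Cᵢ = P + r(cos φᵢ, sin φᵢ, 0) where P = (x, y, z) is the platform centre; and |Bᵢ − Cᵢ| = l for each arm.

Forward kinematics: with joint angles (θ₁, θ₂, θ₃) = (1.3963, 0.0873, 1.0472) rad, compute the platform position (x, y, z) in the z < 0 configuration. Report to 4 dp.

(-0.1740, 0.1582, -0.5067)

arm 1 at φ=0.0°: ρ1 = 0.1360;  O1 = (0.1360, 0.0000, -0.1477)
arm 2 at φ=120.0°: ρ2 = 0.2594;  O2 = (-0.1297, 0.2247, -0.0131)
O3 = (0.1850·cos240.0°, 0.1850·sin240.0°, -0.1299) = (-0.0925, -0.1602, -0.1299)
subtract pairs → two planes through P
linear system: -0.5315x+0.4493y = 0.0271−0.2693z; -0.4571x+-0.3204y = 0.0108−0.0356z
det = 0.3757;  x = -0.0360+0.2723z,  y = 0.0178+-0.2772z
quadratic in z: (1.1510)z²+(0.1919)z+(-0.1983)=0, √Δ=0.9745 → z ∈ {-0.5067, 0.3400}; z = -0.5067 (taking z<0)
x = -0.1740, y = 0.1582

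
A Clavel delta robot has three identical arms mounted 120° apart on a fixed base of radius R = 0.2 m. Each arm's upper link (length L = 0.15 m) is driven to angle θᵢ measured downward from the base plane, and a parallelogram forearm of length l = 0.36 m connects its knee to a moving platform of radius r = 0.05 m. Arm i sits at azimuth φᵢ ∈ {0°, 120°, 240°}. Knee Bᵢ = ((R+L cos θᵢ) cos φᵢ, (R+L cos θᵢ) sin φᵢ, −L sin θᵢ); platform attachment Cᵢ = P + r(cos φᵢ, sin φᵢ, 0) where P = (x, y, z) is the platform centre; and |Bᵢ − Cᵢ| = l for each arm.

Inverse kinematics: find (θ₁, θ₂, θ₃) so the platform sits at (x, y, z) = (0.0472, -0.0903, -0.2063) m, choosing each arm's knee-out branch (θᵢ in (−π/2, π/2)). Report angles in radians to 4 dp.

φ1=0.0° → target in arm frame (0.0472, -0.0903)
  A=0.1028, B=-0.2063, C=(l²−L²−A²−y'²−z²)/(2L)=0.1527
  √(A²+B²)=0.2305;  θ1 = -1.1085+0.8465 ≈ -0.2620
rotate P by −φ2: (-0.1018, 0.0043, -0.2063)
  A cos θ + B sin θ = C:  0.2518·cos θ + -0.2063·sin θ = 0.0037
  γ=atan2(-0.2063,0.2518)=-0.6864;  ψ=arccos(0.0114)=1.5594;  θ2=γ+ψ≈0.8730
φ3=240.0° → target in arm frame (0.0546, 0.0860)
  e−x'=0.0954;  (l²−L²−(e−x')²−y'²−z²)/2L = 0.1601
  γ=atan2(-0.2063,0.0954)=-1.1377;  ψ=arccos(0.7045)=0.7890;  θ3=γ+ψ≈-0.3486

θ₁ = -0.2620, θ₂ = 0.8730, θ₃ = -0.3486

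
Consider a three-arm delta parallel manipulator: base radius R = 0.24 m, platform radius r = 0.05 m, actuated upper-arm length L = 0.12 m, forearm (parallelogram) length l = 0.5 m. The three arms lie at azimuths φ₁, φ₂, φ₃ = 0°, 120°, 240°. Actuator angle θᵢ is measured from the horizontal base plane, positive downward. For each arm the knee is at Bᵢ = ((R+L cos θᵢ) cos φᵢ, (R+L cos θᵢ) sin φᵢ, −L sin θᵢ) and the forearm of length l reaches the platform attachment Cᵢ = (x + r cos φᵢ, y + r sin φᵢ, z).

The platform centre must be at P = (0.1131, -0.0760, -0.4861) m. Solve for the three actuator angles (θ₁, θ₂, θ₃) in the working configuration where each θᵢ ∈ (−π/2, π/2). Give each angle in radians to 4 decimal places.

θ₁ = 0.2619, θ₂ = 1.3961, θ₃ = 0.7855

rotate P by −φ1: (0.1131, -0.0760, -0.4861)
  A=0.0769, B=-0.4861, C=(l²−L²−A²−y'²−z²)/(2L)=-0.0516
  √(A²+B²)=0.4921;  θ1 = -1.4139+1.6758 ≈ 0.2619
rotate P by −φ2: (-0.1224, -0.0599, -0.4861)
  A cos θ + B sin θ = C:  0.3124·cos θ + -0.4861·sin θ = -0.4244
  √(A²+B²)=0.5778;  θ2 = -0.9996+2.3958 ≈ 1.3961
arm 3 (φ=240.0°): x'=0.0093, y'=0.1359
  A=0.1807, B=-0.4861, C=(l²−L²−A²−y'²−z²)/(2L)=-0.2160
  γ=atan2(-0.4861,0.1807)=-1.2148;  ψ=arccos(-0.4165)=2.0004;  θ3=γ+ψ≈0.7855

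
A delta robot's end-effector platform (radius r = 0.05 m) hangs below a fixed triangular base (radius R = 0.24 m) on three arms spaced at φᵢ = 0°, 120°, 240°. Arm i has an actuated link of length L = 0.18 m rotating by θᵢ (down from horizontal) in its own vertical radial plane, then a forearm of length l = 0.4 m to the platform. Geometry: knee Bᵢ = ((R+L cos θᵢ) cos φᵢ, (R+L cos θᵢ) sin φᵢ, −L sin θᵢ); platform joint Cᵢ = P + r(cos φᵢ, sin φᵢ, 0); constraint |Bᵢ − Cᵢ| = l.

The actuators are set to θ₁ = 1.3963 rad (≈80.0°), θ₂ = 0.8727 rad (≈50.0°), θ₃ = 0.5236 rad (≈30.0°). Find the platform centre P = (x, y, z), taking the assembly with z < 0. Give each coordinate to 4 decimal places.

arm 1 at φ=0.0°: e+L cos θ1 = 0.2213;  S1 = (0.2213, 0.0000, -0.1773)
φ2=120.0°: virtual centre (-0.1528, 0.2647, -0.1379), radius l
φ3=240.0°: virtual centre (-0.1729, -0.2995, -0.0900), radius l
|S₂|²−|S₁|² = 0.0321;  |S₃|²−|S₁|² = 0.0474
[-0.7482 0.5295 0.0787]·P = 0.0321;  [-0.7884 -0.5991 0.1745]·P = 0.0474
Cramer: x(z) = -0.0512+0.1612z;  y(z) = -0.0117+0.0791z
sphere 1 gives Az²+Bz+C=0 with A=1.0323, B=0.2648, C=-0.0542;  B²−4AC=0.2940;  roots -0.3909, 0.1344;  negative root z = -0.3909
x = -0.1142, y = -0.0426

(-0.1142, -0.0426, -0.3909)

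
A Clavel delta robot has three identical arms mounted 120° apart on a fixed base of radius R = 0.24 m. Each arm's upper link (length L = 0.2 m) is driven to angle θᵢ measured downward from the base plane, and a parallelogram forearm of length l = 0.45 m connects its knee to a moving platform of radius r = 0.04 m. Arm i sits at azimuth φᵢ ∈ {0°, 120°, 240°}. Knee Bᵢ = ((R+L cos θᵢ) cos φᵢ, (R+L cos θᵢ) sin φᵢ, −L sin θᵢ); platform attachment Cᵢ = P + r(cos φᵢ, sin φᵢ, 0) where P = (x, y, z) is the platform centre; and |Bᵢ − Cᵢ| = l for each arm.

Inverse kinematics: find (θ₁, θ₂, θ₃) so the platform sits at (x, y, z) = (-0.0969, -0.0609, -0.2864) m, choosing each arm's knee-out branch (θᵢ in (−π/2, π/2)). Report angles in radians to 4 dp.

θ₁ = 0.8724, θ₂ = 0.4362, θ₃ = -0.2621

arm 1 (φ=0.0°): x'=-0.0969, y'=-0.0609
  A=0.2969, B=-0.2864, C=(l²−L²−A²−y'²−z²)/(2L)=-0.0285
  √(A²+B²)=0.4125;  θ1 = -0.7674+1.6398 ≈ 0.8724
arm 2 (φ=120.0°): x'=-0.0043, y'=0.1144
  e−x'=0.2043;  (l²−L²−(e−x')²−y'²−z²)/2L = 0.0642
  γ=atan2(-0.2864,0.2043)=-0.9512;  ψ=arccos(0.1824)=1.3874;  θ2=γ+ψ≈0.4362
arm 3 (φ=240.0°): x'=0.1012, y'=-0.0535
  e−x'=0.0988;  (l²−L²−(e−x')²−y'²−z²)/2L = 0.1696
  √(A²+B²)=0.3030;  θ3 = -1.2386+0.9765 ≈ -0.2621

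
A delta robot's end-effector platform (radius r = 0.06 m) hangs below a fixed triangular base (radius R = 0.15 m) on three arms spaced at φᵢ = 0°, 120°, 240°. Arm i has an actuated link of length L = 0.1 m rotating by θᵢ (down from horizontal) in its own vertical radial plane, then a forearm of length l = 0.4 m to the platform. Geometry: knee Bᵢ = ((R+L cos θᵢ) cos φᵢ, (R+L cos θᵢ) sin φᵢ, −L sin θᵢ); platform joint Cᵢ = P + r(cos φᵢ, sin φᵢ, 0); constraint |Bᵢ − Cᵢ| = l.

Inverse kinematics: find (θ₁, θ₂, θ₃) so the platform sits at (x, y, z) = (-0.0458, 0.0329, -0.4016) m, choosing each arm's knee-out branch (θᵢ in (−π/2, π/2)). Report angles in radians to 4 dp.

φ1=0.0° → target in arm frame (-0.0458, 0.0329)
  A cos θ + B sin θ = C:  0.1358·cos θ + -0.4016·sin θ = -0.1540
  γ=atan2(-0.4016,0.1358)=-1.2447;  ψ=arccos(-0.3633)=1.9426;  θ1=γ+ψ≈0.6979
φ2=120.0° → target in arm frame (0.0514, 0.0232)
  A cos θ + B sin θ = C:  0.0386·cos θ + -0.4016·sin θ = -0.0666
  γ=atan2(-0.4016,0.0386)=-1.4750;  ψ=arccos(-0.1650)=1.7365;  θ2=γ+ψ≈0.2616
arm 3 (φ=240.0°): x'=-0.0056, y'=-0.0561
  A=0.0956, B=-0.4016, C=(l²−L²−A²−y'²−z²)/(2L)=-0.1178
  γ=atan2(-0.4016,0.0956)=-1.3371;  ψ=arccos(-0.2855)=1.8603;  θ3=γ+ψ≈0.5232

θ₁ = 0.6979, θ₂ = 0.2616, θ₃ = 0.5232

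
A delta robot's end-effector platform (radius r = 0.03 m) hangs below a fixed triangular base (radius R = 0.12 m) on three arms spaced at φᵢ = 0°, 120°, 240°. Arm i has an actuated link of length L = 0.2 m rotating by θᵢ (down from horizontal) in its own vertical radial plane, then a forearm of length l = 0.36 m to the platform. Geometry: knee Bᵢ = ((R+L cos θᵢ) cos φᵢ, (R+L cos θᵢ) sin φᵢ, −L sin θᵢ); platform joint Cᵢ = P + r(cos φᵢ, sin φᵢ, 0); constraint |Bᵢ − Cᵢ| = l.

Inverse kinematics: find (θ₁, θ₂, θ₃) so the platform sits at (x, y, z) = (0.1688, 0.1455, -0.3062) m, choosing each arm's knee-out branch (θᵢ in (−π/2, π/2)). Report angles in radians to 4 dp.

θ₁ = 0.0001, θ₂ = 0.6112, θ₃ = 1.3966

φ1=0.0° → target in arm frame (0.1688, 0.1455)
  A cos θ + B sin θ = C:  -0.0788·cos θ + -0.3062·sin θ = -0.0788
  θ1 = atan2(B,A) + arccos(C/0.3162) = 0.0001
rotate P by −φ2: (0.0416, -0.2189, -0.3062)
  A=0.0484, B=-0.3062, C=(l²−L²−A²−y'²−z²)/(2L)=-0.1361
  √(A²+B²)=0.3100;  θ2 = -1.4140+2.0253 ≈ 0.6112
rotate P by −φ3: (-0.2104, 0.0734, -0.3062)
  A=0.3004, B=-0.3062, C=(l²−L²−A²−y'²−z²)/(2L)=-0.2495
  γ=atan2(-0.3062,0.3004)=-0.7949;  ψ=arccos(-0.5816)=2.1915;  θ3=γ+ψ≈1.3966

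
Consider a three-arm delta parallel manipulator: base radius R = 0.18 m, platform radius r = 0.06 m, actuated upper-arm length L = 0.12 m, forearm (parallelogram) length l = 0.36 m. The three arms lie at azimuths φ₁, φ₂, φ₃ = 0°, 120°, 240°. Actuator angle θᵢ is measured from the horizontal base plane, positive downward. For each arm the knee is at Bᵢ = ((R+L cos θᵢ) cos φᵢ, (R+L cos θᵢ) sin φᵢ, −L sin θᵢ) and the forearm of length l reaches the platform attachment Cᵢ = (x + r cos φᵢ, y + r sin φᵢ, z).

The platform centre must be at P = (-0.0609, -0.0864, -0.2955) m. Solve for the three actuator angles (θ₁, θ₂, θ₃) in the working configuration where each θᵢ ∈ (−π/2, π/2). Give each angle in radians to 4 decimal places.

φ1=0.0° → target in arm frame (-0.0609, -0.0864)
  A=0.1809, B=-0.2955, C=(l²−L²−A²−y'²−z²)/(2L)=-0.0513
  θ1 = atan2(B,A) + arccos(C/0.3465) = 0.6979
rotate P by −φ2: (-0.0444, 0.0959, -0.2955)
  A=0.1644, B=-0.2955, C=(l²−L²−A²−y'²−z²)/(2L)=-0.0348
  γ=atan2(-0.2955,0.1644)=-1.0632;  ψ=arccos(-0.1028)=1.6738;  θ2=γ+ψ≈0.6106
φ3=240.0° → target in arm frame (0.1053, -0.0095)
  e−x'=0.0147;  (l²−L²−(e−x')²−y'²−z²)/2L = 0.1149
  θ3 = atan2(B,A) + arccos(C/0.2959) = -0.3490

θ₁ = 0.6979, θ₂ = 0.6106, θ₃ = -0.3490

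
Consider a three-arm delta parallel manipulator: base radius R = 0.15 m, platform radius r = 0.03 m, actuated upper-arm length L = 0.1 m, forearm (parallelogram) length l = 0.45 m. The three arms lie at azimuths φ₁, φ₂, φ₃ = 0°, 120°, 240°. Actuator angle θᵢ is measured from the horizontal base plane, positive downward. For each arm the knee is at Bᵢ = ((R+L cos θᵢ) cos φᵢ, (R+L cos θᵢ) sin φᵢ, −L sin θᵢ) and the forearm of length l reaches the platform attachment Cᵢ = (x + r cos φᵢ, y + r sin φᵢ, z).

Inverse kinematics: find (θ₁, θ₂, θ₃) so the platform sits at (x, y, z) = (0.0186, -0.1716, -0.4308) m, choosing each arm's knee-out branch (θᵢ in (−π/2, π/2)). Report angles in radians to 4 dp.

θ₁ = 0.6110, θ₂ = 1.3960, θ₃ = -0.0002

arm 1 (φ=0.0°): x'=0.0186, y'=-0.1716
  e−x'=0.1014;  (l²−L²−(e−x')²−y'²−z²)/2L = -0.1641
  θ1 = atan2(B,A) + arccos(C/0.4426) = 0.6110
rotate P by −φ2: (-0.1579, 0.0697, -0.4308)
  A cos θ + B sin θ = C:  0.2779·cos θ + -0.4308·sin θ = -0.3759
  θ2 = atan2(B,A) + arccos(C/0.5127) = 1.3960
φ3=240.0° → target in arm frame (0.1393, 0.1019)
  A=-0.0193, B=-0.4308, C=(l²−L²−A²−y'²−z²)/(2L)=-0.0192
  γ=atan2(-0.4308,-0.0193)=-1.6156;  ψ=arccos(-0.0446)=1.6154;  θ3=γ+ψ≈-0.0002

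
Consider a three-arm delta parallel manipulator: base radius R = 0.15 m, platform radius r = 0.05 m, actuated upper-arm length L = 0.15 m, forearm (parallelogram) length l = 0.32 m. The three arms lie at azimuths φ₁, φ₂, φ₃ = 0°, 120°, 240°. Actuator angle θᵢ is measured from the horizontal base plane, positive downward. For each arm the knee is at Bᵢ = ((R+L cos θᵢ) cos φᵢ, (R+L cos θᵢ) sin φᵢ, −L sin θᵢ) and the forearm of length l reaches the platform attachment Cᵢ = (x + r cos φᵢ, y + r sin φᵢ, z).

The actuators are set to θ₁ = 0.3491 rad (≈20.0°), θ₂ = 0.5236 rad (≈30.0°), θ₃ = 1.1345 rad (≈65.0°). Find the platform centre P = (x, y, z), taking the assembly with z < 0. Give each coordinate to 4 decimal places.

φ1=0.0°: virtual centre (0.2410, 0.0000, -0.0513), radius l
arm 2 at φ=120.0°: e+L cos θ2 = 0.2299;  S2 = (-0.1150, 0.1991, -0.0750)
φ3=240.0°: virtual centre (-0.0817, -0.1415, -0.1359), radius l
eliminate P² terms by subtracting sphere 1 from 2 and 3
plane₁₂: -0.7118x+0.3982y+-0.0474z = -0.0022
det = 0.4584;  x = 0.0148+-0.1763z,  y = 0.0210+-0.1962z
sphere 1 gives Az²+Bz+C=0 with A=1.0696, B=0.1741, C=-0.0482;  B²−4AC=0.2365;  roots -0.3088, 0.1460;  negative root z = -0.3088
x = 0.0693, y = 0.0815

(0.0693, 0.0815, -0.3088)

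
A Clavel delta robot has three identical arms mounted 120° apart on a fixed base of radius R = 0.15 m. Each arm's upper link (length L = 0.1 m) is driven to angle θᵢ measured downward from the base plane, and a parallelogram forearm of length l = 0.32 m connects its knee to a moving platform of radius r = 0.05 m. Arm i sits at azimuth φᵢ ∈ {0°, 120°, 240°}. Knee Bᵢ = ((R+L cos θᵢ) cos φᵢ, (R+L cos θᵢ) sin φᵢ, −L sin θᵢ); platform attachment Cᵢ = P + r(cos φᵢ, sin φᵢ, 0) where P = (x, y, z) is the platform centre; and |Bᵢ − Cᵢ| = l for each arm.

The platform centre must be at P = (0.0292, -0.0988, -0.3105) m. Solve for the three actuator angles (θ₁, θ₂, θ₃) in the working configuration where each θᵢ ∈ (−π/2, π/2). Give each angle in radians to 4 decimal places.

θ₁ = 0.5236, θ₂ = 1.2216, θ₃ = 0.2613

rotate P by −φ1: (0.0292, -0.0988, -0.3105)
  A cos θ + B sin θ = C:  0.0708·cos θ + -0.3105·sin θ = -0.0939
  √(A²+B²)=0.3185;  θ1 = -1.3466+1.8702 ≈ 0.5236
φ2=120.0° → target in arm frame (-0.1002, 0.0241)
  e−x'=0.2002;  (l²−L²−(e−x')²−y'²−z²)/2L = -0.2233
  √(A²+B²)=0.3694;  θ2 = -0.9982+2.2198 ≈ 1.2216
rotate P by −φ3: (0.0710, 0.0747, -0.3105)
  e−x'=0.0290;  (l²−L²−(e−x')²−y'²−z²)/2L = -0.0522
  θ3 = atan2(B,A) + arccos(C/0.3119) = 0.2613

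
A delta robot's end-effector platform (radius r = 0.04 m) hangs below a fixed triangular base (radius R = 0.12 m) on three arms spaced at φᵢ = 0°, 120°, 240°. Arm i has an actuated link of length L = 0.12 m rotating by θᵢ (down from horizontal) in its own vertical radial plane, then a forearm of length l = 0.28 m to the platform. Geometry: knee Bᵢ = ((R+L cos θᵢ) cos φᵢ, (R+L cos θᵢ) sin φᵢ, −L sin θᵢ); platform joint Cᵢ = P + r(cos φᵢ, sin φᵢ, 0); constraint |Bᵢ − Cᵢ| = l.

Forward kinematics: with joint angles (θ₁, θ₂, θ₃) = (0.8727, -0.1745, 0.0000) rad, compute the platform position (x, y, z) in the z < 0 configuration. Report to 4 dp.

arm 1 at φ=0.0°: ρ1 = 0.1571;  S1 = (0.1571, 0.0000, -0.0919)
φ2=120.0°: virtual centre (-0.0991, 0.1716, 0.0208), radius l
arm 3 at φ=240.0°: ρ3 = 0.2000;  S3 = (-0.1000, -0.1732, 0.0000)
subtract pairs → two planes through P
linear system: -0.5124x+0.3433y = 0.0066−0.2255z; -0.5143x+-0.3464y = 0.0069−0.1839z
det = 0.3540;  x = -0.0131+0.3989z,  y = -0.0004+-0.0615z
sphere 1 gives Az²+Bz+C=0 with A=1.1629, B=0.0481, C=-0.0410;  B²−4AC=0.1929;  roots -0.2095, 0.1682;  negative root z = -0.2095
x = -0.0967, y = 0.0125

(-0.0967, 0.0125, -0.2095)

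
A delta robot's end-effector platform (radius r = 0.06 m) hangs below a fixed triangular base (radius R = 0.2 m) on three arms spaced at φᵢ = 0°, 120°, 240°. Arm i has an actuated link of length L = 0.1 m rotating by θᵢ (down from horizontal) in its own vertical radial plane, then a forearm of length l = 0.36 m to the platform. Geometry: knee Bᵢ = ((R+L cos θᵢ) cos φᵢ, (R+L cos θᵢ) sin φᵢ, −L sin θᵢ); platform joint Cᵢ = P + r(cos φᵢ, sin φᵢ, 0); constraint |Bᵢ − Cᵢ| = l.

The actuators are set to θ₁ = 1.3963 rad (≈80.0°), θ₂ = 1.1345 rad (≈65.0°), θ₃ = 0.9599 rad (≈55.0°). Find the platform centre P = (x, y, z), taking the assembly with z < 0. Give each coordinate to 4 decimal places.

(-0.0370, -0.0162, -0.4011)

arm 1 at φ=0.0°: e+L cos θ1 = 0.1574;  S1 = (0.1574, 0.0000, -0.0985)
S2 = (0.1823·cos120.0°, 0.1823·sin120.0°, -0.0906) = (-0.0911, 0.1578, -0.0906)
arm 3 at φ=240.0°: e+L cos θ3 = 0.1974;  S3 = (-0.0987, -0.1709, -0.0819)
subtract pairs → two planes through P
[-0.4970 0.3157 0.0157]·P = 0.0070;  [-0.5121 -0.3418 0.0331]·P = 0.0112
Cramer: x(z) = -0.0179+0.0477z;  y(z) = -0.0060+0.0254z
into |P−S₁|² = l²: 1.0029z² + 0.1799z + -0.0892 = 0;  Δ = 0.3901;  z = -0.4011 or 0.2217 → z<0 root = -0.4011
x = -0.0370, y = -0.0162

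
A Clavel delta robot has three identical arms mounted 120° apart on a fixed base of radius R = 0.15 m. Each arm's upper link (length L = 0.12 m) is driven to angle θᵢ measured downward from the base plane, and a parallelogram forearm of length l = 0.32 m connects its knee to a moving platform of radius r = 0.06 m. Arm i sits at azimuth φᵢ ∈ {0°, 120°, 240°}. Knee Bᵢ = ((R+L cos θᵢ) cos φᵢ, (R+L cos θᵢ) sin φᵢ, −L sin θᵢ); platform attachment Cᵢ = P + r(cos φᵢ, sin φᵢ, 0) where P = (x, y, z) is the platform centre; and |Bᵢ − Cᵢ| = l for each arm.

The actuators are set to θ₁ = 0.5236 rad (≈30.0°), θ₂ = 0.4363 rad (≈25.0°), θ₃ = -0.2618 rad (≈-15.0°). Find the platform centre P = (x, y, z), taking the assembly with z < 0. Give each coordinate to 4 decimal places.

arm 1 at φ=0.0°: ρ1 = 0.1939;  O1 = (0.1939, 0.0000, -0.0600)
O2 = (0.1988·cos120.0°, 0.1988·sin120.0°, -0.0507) = (-0.0994, 0.1721, -0.0507)
arm 3 at φ=240.0°: ρ3 = 0.2059;  O3 = (-0.1030, -0.1783, 0.0311)
eliminate P² terms by subtracting sphere 1 from 2 and 3
plane₁₂: -0.5866x+0.3443y+0.0186z = 0.0009
det = 0.4136;  x = -0.0025+0.1676z,  y = -0.0018+0.2316z
into |P−O₁|² = l²: 1.0817z² + 0.0533z + -0.0602 = 0;  Δ = 0.2633;  z = -0.2618 or 0.2125 → z<0 root = -0.2618
x = -0.0464, y = -0.0625

(-0.0464, -0.0625, -0.2618)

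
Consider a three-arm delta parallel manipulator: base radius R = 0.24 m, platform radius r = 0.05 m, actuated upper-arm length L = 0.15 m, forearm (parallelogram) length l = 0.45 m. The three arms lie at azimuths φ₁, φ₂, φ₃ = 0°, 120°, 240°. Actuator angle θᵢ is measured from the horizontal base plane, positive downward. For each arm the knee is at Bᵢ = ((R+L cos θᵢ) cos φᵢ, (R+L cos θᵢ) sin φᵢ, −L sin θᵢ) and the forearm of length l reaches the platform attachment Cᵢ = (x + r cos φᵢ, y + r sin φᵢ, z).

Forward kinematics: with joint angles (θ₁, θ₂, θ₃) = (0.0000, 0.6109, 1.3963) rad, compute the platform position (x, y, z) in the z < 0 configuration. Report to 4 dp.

(0.1355, 0.1065, -0.3864)

arm 1 at φ=0.0°: ρ1 = 0.3400;  O1 = (0.3400, 0.0000, 0.0000)
O2 = (0.3129·cos120.0°, 0.3129·sin120.0°, -0.0860) = (-0.1564, 0.2710, -0.0860)
O3 = (0.2160·cos240.0°, 0.2160·sin240.0°, -0.1477) = (-0.1080, -0.1871, -0.1477)
subtract pairs → two planes through P
plane₁₂: -0.9929x+0.5419y+-0.1721z = -0.0103
Cramer: x(z) = 0.0343-0.2619z;  y(z) = 0.0438-0.1623z
sphere 1 gives Az²+Bz+C=0 with A=1.0950, B=0.1459, C=-0.1071;  B²−4AC=0.4905;  roots -0.3864, 0.2532;  negative root z = -0.3864
x = 0.1355, y = 0.1065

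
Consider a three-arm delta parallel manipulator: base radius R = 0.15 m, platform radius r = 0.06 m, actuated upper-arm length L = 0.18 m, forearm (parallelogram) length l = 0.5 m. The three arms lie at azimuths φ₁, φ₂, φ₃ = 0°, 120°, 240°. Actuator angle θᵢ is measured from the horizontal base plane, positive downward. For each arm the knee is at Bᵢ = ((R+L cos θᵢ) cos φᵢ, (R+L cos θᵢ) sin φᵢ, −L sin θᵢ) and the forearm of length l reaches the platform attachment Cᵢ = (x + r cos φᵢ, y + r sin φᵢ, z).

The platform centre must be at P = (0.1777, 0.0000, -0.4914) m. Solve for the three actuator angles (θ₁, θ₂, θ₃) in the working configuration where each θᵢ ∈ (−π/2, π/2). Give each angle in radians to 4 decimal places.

θ₁ = 0.0000, θ₂ = 0.7853, θ₃ = 0.7853

rotate P by −φ1: (0.1777, 0.0000, -0.4914)
  A=-0.0877, B=-0.4914, C=(l²−L²−A²−y'²−z²)/(2L)=-0.0877
  γ=atan2(-0.4914,-0.0877)=-1.7474;  ψ=arccos(-0.1757)=1.7474;  θ1=γ+ψ≈0.0000
rotate P by −φ2: (-0.0888, -0.1539, -0.4914)
  A=0.1788, B=-0.4914, C=(l²−L²−A²−y'²−z²)/(2L)=-0.2210
  √(A²+B²)=0.5229;  θ2 = -1.2217+2.0070 ≈ 0.7853
rotate P by −φ3: (-0.0889, 0.1539, -0.4914)
  A=0.1789, B=-0.4914, C=(l²−L²−A²−y'²−z²)/(2L)=-0.2210
  √(A²+B²)=0.5229;  θ3 = -1.2217+2.0070 ≈ 0.7853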